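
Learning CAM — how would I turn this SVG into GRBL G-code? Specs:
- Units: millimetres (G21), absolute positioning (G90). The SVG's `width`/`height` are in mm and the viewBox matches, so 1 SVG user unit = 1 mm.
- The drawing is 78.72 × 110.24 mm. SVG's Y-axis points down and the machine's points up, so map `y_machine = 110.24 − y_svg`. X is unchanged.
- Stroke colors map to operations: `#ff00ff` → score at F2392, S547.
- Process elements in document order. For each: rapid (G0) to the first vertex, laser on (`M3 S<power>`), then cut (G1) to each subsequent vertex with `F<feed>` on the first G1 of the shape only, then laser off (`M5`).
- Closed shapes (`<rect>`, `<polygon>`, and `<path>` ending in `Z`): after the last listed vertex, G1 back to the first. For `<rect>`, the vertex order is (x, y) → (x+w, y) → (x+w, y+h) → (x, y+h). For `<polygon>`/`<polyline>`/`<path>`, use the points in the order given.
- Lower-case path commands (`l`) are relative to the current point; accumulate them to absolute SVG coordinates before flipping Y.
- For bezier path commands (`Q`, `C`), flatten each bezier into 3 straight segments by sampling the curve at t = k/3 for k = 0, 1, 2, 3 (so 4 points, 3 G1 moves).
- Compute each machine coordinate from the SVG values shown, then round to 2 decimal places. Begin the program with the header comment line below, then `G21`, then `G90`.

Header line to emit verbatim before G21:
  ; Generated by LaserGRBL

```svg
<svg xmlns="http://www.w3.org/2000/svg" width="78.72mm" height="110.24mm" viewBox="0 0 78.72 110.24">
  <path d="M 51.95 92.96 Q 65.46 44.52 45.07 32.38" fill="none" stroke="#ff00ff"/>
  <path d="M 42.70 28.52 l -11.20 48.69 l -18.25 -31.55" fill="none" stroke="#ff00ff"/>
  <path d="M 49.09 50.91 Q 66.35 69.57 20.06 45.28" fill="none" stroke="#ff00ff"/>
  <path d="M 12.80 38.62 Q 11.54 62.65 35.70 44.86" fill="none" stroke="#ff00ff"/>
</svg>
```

Since the viewBox matches the mm dimensions, user units are millimetres directly. The only transform is the Y-flip y_m = 110.24 − y_svg.

Shape 1 is a quadratic bezier drawn with `<path>`. Its stroke #ff00ff means score at S547, F2392. After flipping Y the toolpath is (51.95,17.28) → (57.19,45.54) → (54.90,65.73) → (45.07,77.86).

Shape 2 is a open polyline drawn with `<path>`. Its stroke #ff00ff means score at S547, F2392. After flipping Y the toolpath is (42.70,81.72) → (31.50,33.03) → (13.25,64.58).

Shape 3 is a quadratic bezier drawn with `<path>`. Its stroke #ff00ff means score at S547, F2392. After flipping Y the toolpath is (49.09,59.33) → (53.54,51.66) → (43.86,53.54) → (20.06,64.96).

Shape 4 is a quadratic bezier drawn with `<path>`. Its stroke #ff00ff means score at S547, F2392. After flipping Y the toolpath is (12.80,71.62) → (14.78,60.25) → (22.42,58.17) → (35.70,65.38).

; Generated by LaserGRBL
G21
G90
G0 X51.95 Y17.28
M3 S547
G1 X57.19 Y45.54 F2392
G1 X54.90 Y65.73
G1 X45.07 Y77.86
M5
G0 X42.70 Y81.72
M3 S547
G1 X31.50 Y33.03 F2392
G1 X13.25 Y64.58
M5
G0 X49.09 Y59.33
M3 S547
G1 X53.54 Y51.66 F2392
G1 X43.86 Y53.54
G1 X20.06 Y64.96
M5
G0 X12.80 Y71.62
M3 S547
G1 X14.78 Y60.25 F2392
G1 X22.42 Y58.17
G1 X35.70 Y65.38
M5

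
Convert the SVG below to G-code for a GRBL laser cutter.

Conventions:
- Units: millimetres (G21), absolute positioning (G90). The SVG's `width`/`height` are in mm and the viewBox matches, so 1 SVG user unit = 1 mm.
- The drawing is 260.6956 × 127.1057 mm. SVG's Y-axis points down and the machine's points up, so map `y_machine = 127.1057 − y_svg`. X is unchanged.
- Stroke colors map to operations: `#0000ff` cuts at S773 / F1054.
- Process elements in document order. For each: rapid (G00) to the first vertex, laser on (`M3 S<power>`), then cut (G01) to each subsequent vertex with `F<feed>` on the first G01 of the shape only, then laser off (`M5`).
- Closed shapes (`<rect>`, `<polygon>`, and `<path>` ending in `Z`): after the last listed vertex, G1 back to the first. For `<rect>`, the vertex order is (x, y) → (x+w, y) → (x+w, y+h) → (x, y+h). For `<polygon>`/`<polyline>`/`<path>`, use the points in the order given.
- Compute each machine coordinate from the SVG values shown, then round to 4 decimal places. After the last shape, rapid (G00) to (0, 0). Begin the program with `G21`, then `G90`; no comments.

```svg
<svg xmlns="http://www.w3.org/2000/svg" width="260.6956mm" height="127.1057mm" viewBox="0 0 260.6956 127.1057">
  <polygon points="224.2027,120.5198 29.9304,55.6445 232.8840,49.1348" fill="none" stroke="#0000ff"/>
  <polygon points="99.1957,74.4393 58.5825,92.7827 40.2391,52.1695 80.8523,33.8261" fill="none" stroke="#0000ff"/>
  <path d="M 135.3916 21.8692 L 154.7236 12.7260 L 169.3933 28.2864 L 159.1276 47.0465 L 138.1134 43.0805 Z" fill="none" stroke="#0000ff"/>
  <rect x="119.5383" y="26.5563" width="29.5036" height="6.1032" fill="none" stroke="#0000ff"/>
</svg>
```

G21
G90
G00 X224.2027 Y6.5859
M3 S773
G01 X29.9304 Y71.4612 F1054
G01 X232.8840 Y77.9709
G01 X224.2027 Y6.5859
M5
G00 X99.1957 Y52.6664
M3 S773
G01 X58.5825 Y34.3230 F1054
G01 X40.2391 Y74.9362
G01 X80.8523 Y93.2796
G01 X99.1957 Y52.6664
M5
G00 X135.3916 Y105.2365
M3 S773
G01 X154.7236 Y114.3797 F1054
G01 X169.3933 Y98.8193
G01 X159.1276 Y80.0592
G01 X138.1134 Y84.0252
G01 X135.3916 Y105.2365
M5
G00 X119.5383 Y100.5494
M3 S773
G01 X149.0419 Y100.5494 F1054
G01 X149.0419 Y94.4462
G01 X119.5383 Y94.4462
G01 X119.5383 Y100.5494
M5
G00 X0.0000 Y0.0000

1 u = 1 mm; y_m = 127.1057 − y.

[1] `<polygon>` closed polygon, #0000ff→cut S773 F1054: (224.2027,6.5859) → (29.9304,71.4612) → (232.8840,77.9709) → (224.2027,6.5859) (closed)

[2] `<polygon>` regular polygon, #0000ff→cut S773 F1054: (99.1957,52.6664) → (58.5825,34.3230) → (40.2391,74.9362) → (80.8523,93.2796) → (99.1957,52.6664) (closed)

[3] `<path>` regular polygon, #0000ff→cut S773 F1054: (135.3916,105.2365) → (154.7236,114.3797) → (169.3933,98.8193) → (159.1276,80.0592) → (138.1134,84.0252) → (135.3916,105.2365) (closed)

[4] `<rect>` rectangle, #0000ff→cut S773 F1054: (119.5383,100.5494) → (149.0419,100.5494) → (149.0419,94.4462) → (119.5383,94.4462) → (119.5383,100.5494) (closed)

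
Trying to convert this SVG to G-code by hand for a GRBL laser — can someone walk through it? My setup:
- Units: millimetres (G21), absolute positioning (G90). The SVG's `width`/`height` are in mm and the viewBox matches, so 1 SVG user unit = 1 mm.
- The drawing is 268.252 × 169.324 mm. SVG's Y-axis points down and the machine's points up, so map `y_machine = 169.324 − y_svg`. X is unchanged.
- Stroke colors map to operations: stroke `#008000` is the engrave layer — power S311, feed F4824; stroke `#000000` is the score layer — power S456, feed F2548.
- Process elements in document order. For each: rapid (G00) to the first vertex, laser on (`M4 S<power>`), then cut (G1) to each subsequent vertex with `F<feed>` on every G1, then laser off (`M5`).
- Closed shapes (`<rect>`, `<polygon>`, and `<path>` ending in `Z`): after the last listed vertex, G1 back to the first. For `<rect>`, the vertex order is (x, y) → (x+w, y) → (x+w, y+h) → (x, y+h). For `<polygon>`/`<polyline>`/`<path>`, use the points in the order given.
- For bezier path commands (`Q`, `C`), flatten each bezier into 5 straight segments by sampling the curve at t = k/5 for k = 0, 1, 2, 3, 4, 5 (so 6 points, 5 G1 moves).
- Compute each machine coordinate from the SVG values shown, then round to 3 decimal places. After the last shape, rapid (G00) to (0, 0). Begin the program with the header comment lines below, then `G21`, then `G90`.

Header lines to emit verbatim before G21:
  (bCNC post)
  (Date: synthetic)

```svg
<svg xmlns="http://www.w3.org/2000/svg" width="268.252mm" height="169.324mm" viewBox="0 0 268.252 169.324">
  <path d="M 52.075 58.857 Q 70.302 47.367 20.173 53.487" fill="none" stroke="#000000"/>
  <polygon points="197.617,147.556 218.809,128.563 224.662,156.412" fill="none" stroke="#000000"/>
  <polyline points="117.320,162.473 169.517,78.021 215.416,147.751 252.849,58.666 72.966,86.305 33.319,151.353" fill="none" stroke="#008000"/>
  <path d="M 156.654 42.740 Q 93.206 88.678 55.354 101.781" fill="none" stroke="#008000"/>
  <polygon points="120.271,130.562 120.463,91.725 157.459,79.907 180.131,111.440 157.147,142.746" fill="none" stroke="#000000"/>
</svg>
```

viewBox `0 0 268.252 169.324` with mm width/height → 1 unit = 1 mm. Flip: y_m = 169.324 − y_svg.

**Shape 1** — `<path>` quadratic bezier, stroke `#000000` → score (S456, F2548). Control points (SVG): P0=(52.075,58.857), P1=(70.302,47.367), P2=(20.173,53.487); sampled at t=k/5. Machine vertices: (52.075,110.467) → (56.632,114.359) → (55.720,116.841) → (49.339,117.915) → (37.490,117.581) → (20.173,115.837). Open path.

**Shape 2** — `<polygon>` regular polygon, stroke `#000000` → score (S456, F2548). Machine vertices: (197.617,21.768) → (218.809,40.761) → (224.662,12.912) → (197.617,21.768). Closed: final G1 returns to the first vertex.

**Shape 3** — `<polyline>` open polyline, stroke `#008000` → engrave (S311, F4824). Machine vertices: (117.320,6.851) → (169.517,91.303) → (215.416,21.573) → (252.849,110.658) → (72.966,83.019) → (33.319,17.971). Open path.

**Shape 4** — `<path>` quadratic bezier, stroke `#008000` → engrave (S311, F4824). Control points (SVG): P0=(156.654,42.740), P1=(93.206,88.678), P2=(55.354,101.781); sampled at t=k/5. Machine vertices: (156.654,126.584) → (132.299,109.522) → (109.991,95.087) → (89.731,83.279) → (71.519,74.098) → (55.354,67.543). Open path.

**Shape 5** — `<polygon>` regular polygon, stroke `#000000` → score (S456, F2548). Machine vertices: (120.271,38.762) → (120.463,77.599) → (157.459,89.417) → (180.131,57.884) → (157.147,26.578) → (120.271,38.762). Closed: final G1 returns to the first vertex.

(bCNC post)
(Date: synthetic)
G21
G90
G00 X52.075 Y110.467
M4 S456
G1 X56.632 Y114.359 F2548
G1 X55.720 Y116.841 F2548
G1 X49.339 Y117.915 F2548
G1 X37.490 Y117.581 F2548
G1 X20.173 Y115.837 F2548
M5
G00 X197.617 Y21.768
M4 S456
G1 X218.809 Y40.761 F2548
G1 X224.662 Y12.912 F2548
G1 X197.617 Y21.768 F2548
M5
G00 X117.320 Y6.851
M4 S311
G1 X169.517 Y91.303 F4824
G1 X215.416 Y21.573 F4824
G1 X252.849 Y110.658 F4824
G1 X72.966 Y83.019 F4824
G1 X33.319 Y17.971 F4824
M5
G00 X156.654 Y126.584
M4 S311
G1 X132.299 Y109.522 F4824
G1 X109.991 Y95.087 F4824
G1 X89.731 Y83.279 F4824
G1 X71.519 Y74.098 F4824
G1 X55.354 Y67.543 F4824
M5
G00 X120.271 Y38.762
M4 S456
G1 X120.463 Y77.599 F2548
G1 X157.459 Y89.417 F2548
G1 X180.131 Y57.884 F2548
G1 X157.147 Y26.578 F2548
G1 X120.271 Y38.762 F2548
M5
G00 X0.000 Y0.000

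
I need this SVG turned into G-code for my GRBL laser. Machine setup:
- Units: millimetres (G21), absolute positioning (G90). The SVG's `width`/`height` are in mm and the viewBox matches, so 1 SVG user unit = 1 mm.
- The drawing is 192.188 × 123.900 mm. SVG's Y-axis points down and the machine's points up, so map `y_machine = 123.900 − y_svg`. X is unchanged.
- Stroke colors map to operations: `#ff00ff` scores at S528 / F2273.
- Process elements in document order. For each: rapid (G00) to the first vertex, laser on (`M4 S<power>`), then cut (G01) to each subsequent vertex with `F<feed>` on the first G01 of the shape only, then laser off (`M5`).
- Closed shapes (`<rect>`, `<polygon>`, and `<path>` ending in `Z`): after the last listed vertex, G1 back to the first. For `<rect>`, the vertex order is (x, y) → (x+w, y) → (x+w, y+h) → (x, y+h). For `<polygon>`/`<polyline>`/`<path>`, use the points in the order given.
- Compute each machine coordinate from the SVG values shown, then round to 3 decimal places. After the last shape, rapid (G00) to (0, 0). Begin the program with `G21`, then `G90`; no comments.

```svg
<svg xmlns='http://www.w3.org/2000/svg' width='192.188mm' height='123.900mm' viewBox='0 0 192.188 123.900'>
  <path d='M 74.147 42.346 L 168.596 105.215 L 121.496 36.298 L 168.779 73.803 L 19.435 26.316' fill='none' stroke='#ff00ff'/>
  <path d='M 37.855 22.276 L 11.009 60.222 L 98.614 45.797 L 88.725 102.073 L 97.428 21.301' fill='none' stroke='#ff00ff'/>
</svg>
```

G21
G90
G00 X74.147 Y81.554
M4 S528
G01 X168.596 Y18.685 F2273
G01 X121.496 Y87.602
G01 X168.779 Y50.097
G01 X19.435 Y97.584
M5
G00 X37.855 Y101.624
M4 S528
G01 X11.009 Y63.678 F2273
G01 X98.614 Y78.103
G01 X88.725 Y21.827
G01 X97.428 Y102.599
M5
G00 X0.000 Y0.000

1 u = 1 mm; y_m = 123.900 − y.

[1] `<path>` open polyline, #ff00ff→score S528 F2273: (74.147,81.554) → (168.596,18.685) → (121.496,87.602) → (168.779,50.097) → (19.435,97.584)

[2] `<path>` open polyline, #ff00ff→score S528 F2273: (37.855,101.624) → (11.009,63.678) → (98.614,78.103) → (88.725,21.827) → (97.428,102.599)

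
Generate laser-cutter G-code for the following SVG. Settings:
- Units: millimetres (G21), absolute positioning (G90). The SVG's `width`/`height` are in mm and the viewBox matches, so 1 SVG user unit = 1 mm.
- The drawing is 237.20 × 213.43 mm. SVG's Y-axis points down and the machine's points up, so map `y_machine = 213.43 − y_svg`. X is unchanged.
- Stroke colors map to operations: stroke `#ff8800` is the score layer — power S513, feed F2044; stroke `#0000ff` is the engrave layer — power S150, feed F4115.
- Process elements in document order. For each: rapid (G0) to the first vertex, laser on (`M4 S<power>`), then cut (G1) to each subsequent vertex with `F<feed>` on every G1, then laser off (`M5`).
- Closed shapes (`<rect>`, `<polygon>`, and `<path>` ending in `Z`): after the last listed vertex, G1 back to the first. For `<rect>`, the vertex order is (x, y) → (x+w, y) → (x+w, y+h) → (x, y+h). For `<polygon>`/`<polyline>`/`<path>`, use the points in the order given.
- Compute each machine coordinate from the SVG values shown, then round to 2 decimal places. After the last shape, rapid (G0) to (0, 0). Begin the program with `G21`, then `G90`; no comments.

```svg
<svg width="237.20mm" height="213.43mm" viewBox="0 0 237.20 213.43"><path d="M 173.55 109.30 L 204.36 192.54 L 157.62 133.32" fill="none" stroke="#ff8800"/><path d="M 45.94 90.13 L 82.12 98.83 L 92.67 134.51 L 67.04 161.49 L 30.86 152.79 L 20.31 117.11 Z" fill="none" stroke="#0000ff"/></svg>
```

G21
G90
G0 X173.55 Y104.13
M4 S513
G1 X204.36 Y20.89 F2044
G1 X157.62 Y80.11 F2044
M5
G0 X45.94 Y123.30
M4 S150
G1 X82.12 Y114.60 F4115
G1 X92.67 Y78.92 F4115
G1 X67.04 Y51.94 F4115
G1 X30.86 Y60.64 F4115
G1 X20.31 Y96.32 F4115
G1 X45.94 Y123.30 F4115
M5
G0 X0.00 Y0.00

viewBox `0 0 237.20 213.43` with mm width/height → 1 unit = 1 mm. Flip: y_m = 213.43 − y_svg.

**Shape 1** — `<path>` open polyline, stroke `#ff8800` → score (S513, F2044). Machine vertices: (173.55,104.13) → (204.36,20.89) → (157.62,80.11). Open path.

**Shape 2** — `<path>` regular polygon, stroke `#0000ff` → engrave (S150, F4115). Machine vertices: (45.94,123.30) → (82.12,114.60) → (92.67,78.92) → (67.04,51.94) → (30.86,60.64) → (20.31,96.32) → (45.94,123.30). Closed: final G1 returns to the first vertex.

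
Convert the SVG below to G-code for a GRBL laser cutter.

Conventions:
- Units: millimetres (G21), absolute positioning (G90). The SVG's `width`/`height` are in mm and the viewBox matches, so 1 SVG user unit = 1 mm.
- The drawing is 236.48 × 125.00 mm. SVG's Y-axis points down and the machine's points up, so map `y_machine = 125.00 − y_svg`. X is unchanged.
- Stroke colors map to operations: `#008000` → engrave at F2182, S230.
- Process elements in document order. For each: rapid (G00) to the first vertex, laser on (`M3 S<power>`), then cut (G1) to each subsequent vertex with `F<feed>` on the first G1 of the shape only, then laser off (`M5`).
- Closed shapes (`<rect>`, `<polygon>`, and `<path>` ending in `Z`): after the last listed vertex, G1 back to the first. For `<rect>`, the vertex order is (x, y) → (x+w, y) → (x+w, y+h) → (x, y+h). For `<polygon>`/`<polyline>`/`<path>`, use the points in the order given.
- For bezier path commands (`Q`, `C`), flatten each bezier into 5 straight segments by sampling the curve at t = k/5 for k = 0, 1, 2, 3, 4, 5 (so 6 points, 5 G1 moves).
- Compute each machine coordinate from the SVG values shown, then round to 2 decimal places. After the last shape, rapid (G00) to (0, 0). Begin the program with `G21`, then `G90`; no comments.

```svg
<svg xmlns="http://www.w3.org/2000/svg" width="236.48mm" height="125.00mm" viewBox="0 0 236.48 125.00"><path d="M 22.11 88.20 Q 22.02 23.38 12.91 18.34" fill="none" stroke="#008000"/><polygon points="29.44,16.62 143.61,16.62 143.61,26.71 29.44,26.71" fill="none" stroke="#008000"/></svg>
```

G21
G90
G00 X22.11 Y36.80
M3 S230
G1 X21.71 Y60.34 F2182
G1 X20.59 Y79.09
G1 X18.75 Y93.06
G1 X16.19 Y102.25
G1 X12.91 Y106.66
M5
G00 X29.44 Y108.38
M3 S230
G1 X143.61 Y108.38 F2182
G1 X143.61 Y98.29
G1 X29.44 Y98.29
G1 X29.44 Y108.38
M5
G00 X0.00 Y0.00

1 u = 1 mm; y_m = 125.00 − y.

[1] `<path>` quadratic bezier, #008000→engrave S230 F2182: (22.11,36.80) → (21.71,60.34) → (20.59,79.09) → (18.75,93.06) → (16.19,102.25) → (12.91,106.66)

[2] `<polygon>` rectangle, #008000→engrave S230 F2182: (29.44,108.38) → (143.61,108.38) → (143.61,98.29) → (29.44,98.29) → (29.44,108.38) (closed)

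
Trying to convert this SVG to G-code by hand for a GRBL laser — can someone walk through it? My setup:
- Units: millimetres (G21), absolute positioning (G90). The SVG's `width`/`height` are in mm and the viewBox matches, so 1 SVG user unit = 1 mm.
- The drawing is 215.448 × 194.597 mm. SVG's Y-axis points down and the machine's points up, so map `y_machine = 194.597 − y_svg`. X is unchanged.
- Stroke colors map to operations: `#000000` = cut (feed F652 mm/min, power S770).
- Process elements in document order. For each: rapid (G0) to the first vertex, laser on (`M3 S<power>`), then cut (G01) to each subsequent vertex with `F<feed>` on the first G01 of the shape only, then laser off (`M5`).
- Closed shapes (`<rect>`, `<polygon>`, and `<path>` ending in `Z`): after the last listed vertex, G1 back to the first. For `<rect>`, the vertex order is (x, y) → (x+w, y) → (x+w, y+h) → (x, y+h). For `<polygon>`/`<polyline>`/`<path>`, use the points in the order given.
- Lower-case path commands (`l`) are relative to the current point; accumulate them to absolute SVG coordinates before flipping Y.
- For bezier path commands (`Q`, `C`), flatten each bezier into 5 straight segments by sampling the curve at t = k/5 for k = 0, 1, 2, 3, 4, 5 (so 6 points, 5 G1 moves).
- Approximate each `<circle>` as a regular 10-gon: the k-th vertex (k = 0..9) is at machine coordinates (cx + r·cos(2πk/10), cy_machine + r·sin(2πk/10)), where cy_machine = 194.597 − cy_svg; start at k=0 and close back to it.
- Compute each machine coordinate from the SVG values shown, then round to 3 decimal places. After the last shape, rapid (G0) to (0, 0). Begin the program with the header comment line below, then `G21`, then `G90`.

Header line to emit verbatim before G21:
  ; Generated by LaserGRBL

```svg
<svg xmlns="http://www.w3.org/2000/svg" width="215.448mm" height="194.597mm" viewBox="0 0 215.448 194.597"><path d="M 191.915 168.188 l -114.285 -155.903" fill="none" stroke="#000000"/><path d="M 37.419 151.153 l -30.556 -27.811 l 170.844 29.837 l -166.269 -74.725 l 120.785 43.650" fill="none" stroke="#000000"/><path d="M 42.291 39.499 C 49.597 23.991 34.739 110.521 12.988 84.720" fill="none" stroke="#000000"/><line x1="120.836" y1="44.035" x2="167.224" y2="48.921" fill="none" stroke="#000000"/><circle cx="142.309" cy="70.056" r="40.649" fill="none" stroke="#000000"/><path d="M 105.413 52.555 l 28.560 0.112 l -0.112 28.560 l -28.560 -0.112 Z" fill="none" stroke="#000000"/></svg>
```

Since the viewBox matches the mm dimensions, user units are millimetres directly. The only transform is the Y-flip y_m = 194.597 − y_svg.

Shape 1 is a line segment drawn with `<path>`. Its stroke #000000 means cut at S770, F652. After flipping Y the toolpath is (191.915,26.409) → (77.630,182.312).

Shape 2 is a open polyline drawn with `<path>`. Its stroke #000000 means cut at S770, F652. After flipping Y the toolpath is (37.419,43.444) → (6.863,71.255) → (177.707,41.418) → (11.438,116.143) → (132.223,72.493).

Shape 3 is a cubic bezier drawn with `<path>`. Its stroke #000000 means cut at S770, F652. After flipping Y the toolpath is (42.291,155.098) → (44.137,153.873) → (41.397,138.449) → (34.803,119.115) → (25.089,106.161) → (12.988,109.877).

Shape 4 is a line segment drawn with `<line>`. Its stroke #000000 means cut at S770, F652. After flipping Y the toolpath is (120.836,150.562) → (167.224,145.676).

Shape 5 is a circle drawn with `<circle>`. Its stroke #000000 means cut at S770, F652. After flipping Y the toolpath is (182.958,124.541) → (175.195,148.434) → (154.870,163.200) → (129.748,163.200) → (109.423,148.434) → (101.660,124.541) → (109.423,100.648) → (129.748,85.882) → (154.870,85.882) → (175.195,100.648) → (182.958,124.541), returning to the start.

Shape 6 is a regular polygon drawn with `<path>`. Its stroke #000000 means cut at S770, F652. After flipping Y the toolpath is (105.413,142.042) → (133.973,141.930) → (133.861,113.370) → (105.301,113.482) → (105.413,142.042), returning to the start.

; Generated by LaserGRBL
G21
G90
G0 X191.915 Y26.409
M3 S770
G01 X77.630 Y182.312 F652
M5
G0 X37.419 Y43.444
M3 S770
G01 X6.863 Y71.255 F652
G01 X177.707 Y41.418
G01 X11.438 Y116.143
G01 X132.223 Y72.493
M5
G0 X42.291 Y155.098
M3 S770
G01 X44.137 Y153.873 F652
G01 X41.397 Y138.449
G01 X34.803 Y119.115
G01 X25.089 Y106.161
G01 X12.988 Y109.877
M5
G0 X120.836 Y150.562
M3 S770
G01 X167.224 Y145.676 F652
M5
G0 X182.958 Y124.541
M3 S770
G01 X175.195 Y148.434 F652
G01 X154.870 Y163.200
G01 X129.748 Y163.200
G01 X109.423 Y148.434
G01 X101.660 Y124.541
G01 X109.423 Y100.648
G01 X129.748 Y85.882
G01 X154.870 Y85.882
G01 X175.195 Y100.648
G01 X182.958 Y124.541
M5
G0 X105.413 Y142.042
M3 S770
G01 X133.973 Y141.930 F652
G01 X133.861 Y113.370
G01 X105.301 Y113.482
G01 X105.413 Y142.042
M5
G0 X0.000 Y0.000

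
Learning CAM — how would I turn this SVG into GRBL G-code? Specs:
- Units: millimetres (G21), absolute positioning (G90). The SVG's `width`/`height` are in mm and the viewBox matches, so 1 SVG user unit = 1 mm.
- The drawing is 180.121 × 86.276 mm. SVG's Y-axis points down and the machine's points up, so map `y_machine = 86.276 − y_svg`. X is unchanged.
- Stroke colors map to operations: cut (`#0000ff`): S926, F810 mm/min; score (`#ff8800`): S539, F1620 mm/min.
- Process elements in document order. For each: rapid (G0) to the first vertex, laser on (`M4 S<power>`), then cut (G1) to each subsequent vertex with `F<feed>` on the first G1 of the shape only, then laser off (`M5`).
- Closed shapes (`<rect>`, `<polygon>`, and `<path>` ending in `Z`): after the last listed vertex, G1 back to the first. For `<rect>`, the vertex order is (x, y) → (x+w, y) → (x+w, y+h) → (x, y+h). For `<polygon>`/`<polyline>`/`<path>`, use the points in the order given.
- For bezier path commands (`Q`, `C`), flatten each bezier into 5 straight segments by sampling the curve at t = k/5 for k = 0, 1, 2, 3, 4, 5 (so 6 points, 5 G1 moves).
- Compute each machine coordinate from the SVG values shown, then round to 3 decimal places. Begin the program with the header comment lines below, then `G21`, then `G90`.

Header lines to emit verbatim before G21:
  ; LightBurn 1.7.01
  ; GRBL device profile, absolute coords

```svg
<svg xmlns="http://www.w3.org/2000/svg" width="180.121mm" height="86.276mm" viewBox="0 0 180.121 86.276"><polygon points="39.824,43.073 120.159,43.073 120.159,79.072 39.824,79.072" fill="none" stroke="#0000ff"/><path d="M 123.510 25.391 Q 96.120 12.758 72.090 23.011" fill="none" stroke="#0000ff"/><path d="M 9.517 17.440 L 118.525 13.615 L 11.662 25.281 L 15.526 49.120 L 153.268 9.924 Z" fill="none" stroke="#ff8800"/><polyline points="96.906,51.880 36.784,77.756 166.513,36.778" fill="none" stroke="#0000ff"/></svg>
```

; LightBurn 1.7.01
; GRBL device profile, absolute coords
G21
G90
G0 X39.824 Y43.203
M4 S926
G1 X120.159 Y43.203 F810
G1 X120.159 Y7.204
G1 X39.824 Y7.204
G1 X39.824 Y43.203
M5
G0 X123.510 Y60.885
M4 S926
G1 X112.688 Y65.023 F810
G1 X102.136 Y67.330
G1 X91.852 Y67.806
G1 X81.836 Y66.451
G1 X72.090 Y63.265
M5
G0 X9.517 Y68.836
M4 S539
G1 X118.525 Y72.661 F1620
G1 X11.662 Y60.995
G1 X15.526 Y37.156
G1 X153.268 Y76.352
G1 X9.517 Y68.836
M5
G0 X96.906 Y34.396
M4 S926
G1 X36.784 Y8.520 F810
G1 X166.513 Y49.498
M5

Since the viewBox matches the mm dimensions, user units are millimetres directly. The only transform is the Y-flip y_m = 86.276 − y_svg.

Shape 1 is a rectangle drawn with `<polygon>`. Its stroke #0000ff means cut at S926, F810. After flipping Y the toolpath is (39.824,43.203) → (120.159,43.203) → (120.159,7.204) → (39.824,7.204) → (39.824,43.203), returning to the start.

Shape 2 is a quadratic bezier drawn with `<path>`. Its stroke #0000ff means cut at S926, F810. After flipping Y the toolpath is (123.510,60.885) → (112.688,65.023) → (102.136,67.330) → (91.852,67.806) → (81.836,66.451) → (72.090,63.265).

Shape 3 is a closed polygon drawn with `<path>`. Its stroke #ff8800 means score at S539, F1620. After flipping Y the toolpath is (9.517,68.836) → (118.525,72.661) → (11.662,60.995) → (15.526,37.156) → (153.268,76.352) → (9.517,68.836), returning to the start.

Shape 4 is a open polyline drawn with `<polyline>`. Its stroke #0000ff means cut at S926, F810. After flipping Y the toolpath is (96.906,34.396) → (36.784,8.520) → (166.513,49.498).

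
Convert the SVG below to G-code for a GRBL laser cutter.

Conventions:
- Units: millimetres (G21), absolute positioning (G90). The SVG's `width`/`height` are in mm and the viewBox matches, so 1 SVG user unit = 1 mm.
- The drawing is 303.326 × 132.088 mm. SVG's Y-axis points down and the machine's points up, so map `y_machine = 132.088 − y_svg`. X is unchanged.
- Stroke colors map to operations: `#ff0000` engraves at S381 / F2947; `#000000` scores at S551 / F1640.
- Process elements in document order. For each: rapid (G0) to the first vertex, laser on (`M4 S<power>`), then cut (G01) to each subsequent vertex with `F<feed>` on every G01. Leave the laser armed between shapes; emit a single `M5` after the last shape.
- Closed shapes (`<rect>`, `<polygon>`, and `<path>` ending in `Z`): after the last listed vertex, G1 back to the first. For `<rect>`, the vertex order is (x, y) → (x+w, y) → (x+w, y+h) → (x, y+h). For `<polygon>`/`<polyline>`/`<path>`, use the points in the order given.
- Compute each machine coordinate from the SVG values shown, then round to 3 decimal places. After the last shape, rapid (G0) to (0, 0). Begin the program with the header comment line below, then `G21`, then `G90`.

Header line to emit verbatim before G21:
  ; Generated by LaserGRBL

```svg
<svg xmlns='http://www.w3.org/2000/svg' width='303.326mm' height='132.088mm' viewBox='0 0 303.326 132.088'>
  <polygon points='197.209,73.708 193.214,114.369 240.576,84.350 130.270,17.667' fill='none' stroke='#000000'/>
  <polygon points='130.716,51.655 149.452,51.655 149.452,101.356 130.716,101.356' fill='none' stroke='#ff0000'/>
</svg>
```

; Generated by LaserGRBL
G21
G90
G0 X197.209 Y58.380
M4 S551
G01 X193.214 Y17.719 F1640
G01 X240.576 Y47.738 F1640
G01 X130.270 Y114.421 F1640
G01 X197.209 Y58.380 F1640
G0 X130.716 Y80.433
M4 S381
G01 X149.452 Y80.433 F2947
G01 X149.452 Y30.732 F2947
G01 X130.716 Y30.732 F2947
G01 X130.716 Y80.433 F2947
M5
G0 X0.000 Y0.000

viewBox `0 0 303.326 132.088` with mm width/height → 1 unit = 1 mm. Flip: y_m = 132.088 − y_svg.

**Shape 1** — `<polygon>` closed polygon, stroke `#000000` → score (S551, F1640). Machine vertices: (197.209,58.380) → (193.214,17.719) → (240.576,47.738) → (130.270,114.421) → (197.209,58.380). Closed: final G1 returns to the first vertex.

**Shape 2** — `<polygon>` rectangle, stroke `#ff0000` → engrave (S381, F2947). Machine vertices: (130.716,80.433) → (149.452,80.433) → (149.452,30.732) → (130.716,30.732) → (130.716,80.433). Closed: final G1 returns to the first vertex.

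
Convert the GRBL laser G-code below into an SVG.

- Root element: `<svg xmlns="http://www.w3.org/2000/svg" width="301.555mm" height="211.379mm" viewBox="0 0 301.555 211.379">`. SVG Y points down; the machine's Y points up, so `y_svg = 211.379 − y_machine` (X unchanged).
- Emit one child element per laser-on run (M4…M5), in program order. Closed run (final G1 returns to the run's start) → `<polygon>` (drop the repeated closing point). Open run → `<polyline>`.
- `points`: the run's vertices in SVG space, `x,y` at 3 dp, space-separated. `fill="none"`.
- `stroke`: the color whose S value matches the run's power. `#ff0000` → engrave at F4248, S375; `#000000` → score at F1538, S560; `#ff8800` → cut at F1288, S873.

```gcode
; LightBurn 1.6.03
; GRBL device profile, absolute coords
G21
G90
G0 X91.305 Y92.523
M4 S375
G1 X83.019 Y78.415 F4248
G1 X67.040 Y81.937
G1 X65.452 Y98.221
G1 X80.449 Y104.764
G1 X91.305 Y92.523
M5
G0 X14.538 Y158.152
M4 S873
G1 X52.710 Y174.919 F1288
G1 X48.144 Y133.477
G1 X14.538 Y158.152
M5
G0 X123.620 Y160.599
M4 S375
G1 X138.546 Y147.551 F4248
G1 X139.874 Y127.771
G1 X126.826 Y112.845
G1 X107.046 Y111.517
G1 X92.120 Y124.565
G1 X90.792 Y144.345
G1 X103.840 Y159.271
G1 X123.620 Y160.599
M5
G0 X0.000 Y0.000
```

<svg xmlns="http://www.w3.org/2000/svg" width="301.555mm" height="211.379mm" viewBox="0 0 301.555 211.379">
  <polygon points="91.305,118.856 83.019,132.964 67.040,129.442 65.452,113.158 80.449,106.615" fill="none" stroke="#ff0000"/>
  <polygon points="14.538,53.227 52.710,36.460 48.144,77.902" fill="none" stroke="#ff8800"/>
  <polygon points="123.620,50.780 138.546,63.828 139.874,83.608 126.826,98.534 107.046,99.862 92.120,86.814 90.792,67.034 103.840,52.108" fill="none" stroke="#ff0000"/>
</svg>

Each laser-on run becomes one SVG element. Flip Y back into SVG space with y_svg = 211.379 − y_machine.

Run 1: S375 ⇒ engrave layer `#ff0000`. The run returns to its start, so emit a `<polygon>` with points (Y-flipped): 91.305,118.856 83.019,132.964 67.040,129.442 65.452,113.158 80.449,106.615.

Run 2: S873 ⇒ cut layer `#ff8800`. The run returns to its start, so emit a `<polygon>` with points (Y-flipped): 14.538,53.227 52.710,36.460 48.144,77.902.

Run 3: the run's S375 means `#ff0000` (engrave). The run returns to its start, so emit a `<polygon>` with points (Y-flipped): 123.620,50.780 138.546,63.828 139.874,83.608 126.826,98.534 107.046,99.862 92.120,86.814 90.792,67.034 103.840,52.108.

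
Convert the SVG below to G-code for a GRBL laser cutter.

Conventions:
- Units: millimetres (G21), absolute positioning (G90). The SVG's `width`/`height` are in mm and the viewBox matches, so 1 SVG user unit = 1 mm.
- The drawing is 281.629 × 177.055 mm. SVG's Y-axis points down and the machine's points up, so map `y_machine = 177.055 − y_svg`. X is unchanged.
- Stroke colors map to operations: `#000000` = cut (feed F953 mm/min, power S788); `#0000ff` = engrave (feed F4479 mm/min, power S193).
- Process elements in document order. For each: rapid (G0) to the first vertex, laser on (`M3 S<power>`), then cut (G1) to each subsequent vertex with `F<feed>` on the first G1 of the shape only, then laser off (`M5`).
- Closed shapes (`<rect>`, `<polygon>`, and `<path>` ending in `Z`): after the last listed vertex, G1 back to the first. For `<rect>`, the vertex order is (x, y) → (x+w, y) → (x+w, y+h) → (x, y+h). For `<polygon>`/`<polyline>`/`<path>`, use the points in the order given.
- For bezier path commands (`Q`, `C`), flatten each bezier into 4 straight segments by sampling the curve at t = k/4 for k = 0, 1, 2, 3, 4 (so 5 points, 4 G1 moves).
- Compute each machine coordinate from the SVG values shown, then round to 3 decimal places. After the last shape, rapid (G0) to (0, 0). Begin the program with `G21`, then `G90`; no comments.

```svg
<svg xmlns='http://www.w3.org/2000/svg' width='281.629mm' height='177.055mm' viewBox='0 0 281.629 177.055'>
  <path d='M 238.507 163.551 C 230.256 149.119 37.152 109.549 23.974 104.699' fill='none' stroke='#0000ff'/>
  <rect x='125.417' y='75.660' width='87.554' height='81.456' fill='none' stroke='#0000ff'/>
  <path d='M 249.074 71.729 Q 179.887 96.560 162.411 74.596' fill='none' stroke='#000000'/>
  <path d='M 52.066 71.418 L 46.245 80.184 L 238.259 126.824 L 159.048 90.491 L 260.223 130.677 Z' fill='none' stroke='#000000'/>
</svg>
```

G21
G90
G0 X238.507 Y13.504
M3 S193
G1 X203.358 Y28.106 F4479
G1 X133.088 Y46.523
G1 X61.894 Y63.144
G1 X23.974 Y72.356
M5
G0 X125.417 Y101.395
M3 S193
G1 X212.971 Y101.395 F4479
G1 X212.971 Y19.939
G1 X125.417 Y19.939
G1 X125.417 Y101.395
M5
G0 X249.074 Y105.326
M3 S788
G1 X217.712 Y95.835 F953
G1 X192.815 Y92.194
G1 X174.381 Y94.402
G1 X162.411 Y102.459
M5
G0 X52.066 Y105.637
M3 S788
G1 X46.245 Y96.871 F953
G1 X238.259 Y50.231
G1 X159.048 Y86.564
G1 X260.223 Y46.378
G1 X52.066 Y105.637
M5
G0 X0.000 Y0.000

Since the viewBox matches the mm dimensions, user units are millimetres directly. The only transform is the Y-flip y_m = 177.055 − y_svg.

Shape 1 is a cubic bezier drawn with `<path>`. Its stroke #0000ff means engrave at S193, F4479. After flipping Y the toolpath is (238.507,13.504) → (203.358,28.106) → (133.088,46.523) → (61.894,63.144) → (23.974,72.356).

Shape 2 is a rectangle drawn with `<rect>`. Its stroke #0000ff means engrave at S193, F4479. After flipping Y the toolpath is (125.417,101.395) → (212.971,101.395) → (212.971,19.939) → (125.417,19.939) → (125.417,101.395), returning to the start.

Shape 3 is a quadratic bezier drawn with `<path>`. Its stroke #000000 means cut at S788, F953. After flipping Y the toolpath is (249.074,105.326) → (217.712,95.835) → (192.815,92.194) → (174.381,94.402) → (162.411,102.459).

Shape 4 is a closed polygon drawn with `<path>`. Its stroke #000000 means cut at S788, F953. After flipping Y the toolpath is (52.066,105.637) → (46.245,96.871) → (238.259,50.231) → (159.048,86.564) → (260.223,46.378) → (52.066,105.637), returning to the start.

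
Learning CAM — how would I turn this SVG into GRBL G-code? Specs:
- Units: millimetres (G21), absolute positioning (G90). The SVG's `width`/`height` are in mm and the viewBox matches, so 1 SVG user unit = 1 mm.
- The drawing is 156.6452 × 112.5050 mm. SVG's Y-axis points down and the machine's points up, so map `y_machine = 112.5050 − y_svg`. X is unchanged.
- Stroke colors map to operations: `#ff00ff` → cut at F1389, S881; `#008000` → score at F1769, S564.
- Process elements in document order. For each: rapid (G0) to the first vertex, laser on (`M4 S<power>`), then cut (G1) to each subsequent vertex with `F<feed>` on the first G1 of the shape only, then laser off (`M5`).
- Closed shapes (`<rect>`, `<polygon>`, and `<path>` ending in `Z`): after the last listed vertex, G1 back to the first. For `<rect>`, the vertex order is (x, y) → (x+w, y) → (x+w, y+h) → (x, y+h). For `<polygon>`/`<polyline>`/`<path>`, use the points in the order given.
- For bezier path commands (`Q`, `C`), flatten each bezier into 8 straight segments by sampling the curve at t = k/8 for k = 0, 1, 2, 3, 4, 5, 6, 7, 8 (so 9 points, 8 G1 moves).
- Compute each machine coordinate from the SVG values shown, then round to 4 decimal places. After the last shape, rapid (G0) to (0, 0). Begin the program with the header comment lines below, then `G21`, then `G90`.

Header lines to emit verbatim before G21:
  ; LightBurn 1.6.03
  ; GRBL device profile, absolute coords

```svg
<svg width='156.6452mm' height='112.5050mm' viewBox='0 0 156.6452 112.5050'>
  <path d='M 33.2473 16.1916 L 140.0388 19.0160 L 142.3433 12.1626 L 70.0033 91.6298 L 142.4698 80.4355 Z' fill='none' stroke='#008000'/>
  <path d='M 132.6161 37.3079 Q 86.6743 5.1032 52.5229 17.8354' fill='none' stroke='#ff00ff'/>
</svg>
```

viewBox `0 0 156.6452 112.5050` with mm width/height → 1 unit = 1 mm. Flip: y_m = 112.5050 − y_svg.

**Shape 1** — `<path>` closed polygon, stroke `#008000` → score (S564, F1769). Machine vertices: (33.2473,96.3134) → (140.0388,93.4890) → (142.3433,100.3424) → (70.0033,20.8752) → (142.4698,32.0695) → (33.2473,96.3134). Closed: final G1 returns to the first vertex.

**Shape 2** — `<path>` quadratic bezier, stroke `#ff00ff` → cut (S881, F1389). Control points (SVG): P0=(132.6161,37.3079), P1=(86.6743,5.1032), P2=(52.5229,17.8354); sampled at t=k/8. Machine vertices: (132.6161,75.1971) → (121.3149,82.5461) → (110.3821,88.4909) → (99.8178,93.0314) → (89.6219,96.1676) → (79.7945,97.8995) → (70.3355,98.2271) → (61.2450,97.1505) → (52.5229,94.6696). Open path.

; LightBurn 1.6.03
; GRBL device profile, absolute coords
G21
G90
G0 X33.2473 Y96.3134
M4 S564
G1 X140.0388 Y93.4890 F1769
G1 X142.3433 Y100.3424
G1 X70.0033 Y20.8752
G1 X142.4698 Y32.0695
G1 X33.2473 Y96.3134
M5
G0 X132.6161 Y75.1971
M4 S881
G1 X121.3149 Y82.5461 F1389
G1 X110.3821 Y88.4909
G1 X99.8178 Y93.0314
G1 X89.6219 Y96.1676
G1 X79.7945 Y97.8995
G1 X70.3355 Y98.2271
G1 X61.2450 Y97.1505
G1 X52.5229 Y94.6696
M5
G0 X0.0000 Y0.0000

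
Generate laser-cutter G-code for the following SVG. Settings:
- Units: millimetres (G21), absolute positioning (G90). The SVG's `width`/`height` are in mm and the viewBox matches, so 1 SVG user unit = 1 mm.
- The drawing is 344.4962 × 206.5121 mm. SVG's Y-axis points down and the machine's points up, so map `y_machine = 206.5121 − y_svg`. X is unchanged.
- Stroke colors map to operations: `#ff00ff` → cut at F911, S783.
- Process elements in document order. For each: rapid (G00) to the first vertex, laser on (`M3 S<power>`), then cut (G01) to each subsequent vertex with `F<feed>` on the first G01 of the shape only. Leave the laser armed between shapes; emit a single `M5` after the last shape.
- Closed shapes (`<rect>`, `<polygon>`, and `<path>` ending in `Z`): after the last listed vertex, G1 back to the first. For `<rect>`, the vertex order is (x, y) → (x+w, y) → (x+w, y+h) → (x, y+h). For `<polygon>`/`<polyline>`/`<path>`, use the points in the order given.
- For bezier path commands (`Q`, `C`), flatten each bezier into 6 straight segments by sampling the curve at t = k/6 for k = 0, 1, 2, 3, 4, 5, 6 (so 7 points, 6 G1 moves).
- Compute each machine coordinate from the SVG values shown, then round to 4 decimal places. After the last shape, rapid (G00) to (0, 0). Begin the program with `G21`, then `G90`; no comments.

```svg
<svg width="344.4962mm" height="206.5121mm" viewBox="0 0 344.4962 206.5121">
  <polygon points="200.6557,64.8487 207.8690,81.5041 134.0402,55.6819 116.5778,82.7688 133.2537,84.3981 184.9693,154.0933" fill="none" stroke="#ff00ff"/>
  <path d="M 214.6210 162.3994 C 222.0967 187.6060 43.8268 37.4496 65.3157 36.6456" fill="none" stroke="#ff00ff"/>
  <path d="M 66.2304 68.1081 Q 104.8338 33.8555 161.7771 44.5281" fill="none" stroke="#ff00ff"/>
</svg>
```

viewBox `0 0 344.4962 206.5121` with mm width/height → 1 unit = 1 mm. Flip: y_m = 206.5121 − y_svg.

**Shape 1** — `<polygon>` closed polygon, stroke `#ff00ff` → cut (S783, F911). Machine vertices: (200.6557,141.6634) → (207.8690,125.0080) → (134.0402,150.8302) → (116.5778,123.7433) → (133.2537,122.1140) → (184.9693,52.4188) → (200.6557,141.6634). Closed: final G1 returns to the first vertex.

**Shape 2** — `<path>` cubic bezier, stroke `#ff00ff` → cut (S783, F911). Control points (SVG): P0=(214.6210,162.3994), P1=(222.0967,187.6060), P2=(43.8268,37.4496), P3=(65.3157,36.6456); sampled at t=k/6. Machine vertices: (214.6210,44.1127) → (204.6648,44.6197) → (174.4594,65.3339) → (134.7134,97.2356) → (96.1351,131.3049) → (69.4331,158.5218) → (65.3157,169.8665). Open path.

**Shape 3** — `<path>` quadratic bezier, stroke `#ff00ff` → cut (S783, F911). Control points (SVG): P0=(66.2304,68.1081), P1=(104.8338,33.8555), P2=(161.7771,44.5281); sampled at t=k/6. Machine vertices: (66.2304,138.4040) → (79.6076,148.5736) → (94.0038,156.2474) → (109.4188,161.4253) → (125.8527,164.1074) → (143.3054,164.2936) → (161.7771,161.9840). Open path.

G21
G90
G00 X200.6557 Y141.6634
M3 S783
G01 X207.8690 Y125.0080 F911
G01 X134.0402 Y150.8302
G01 X116.5778 Y123.7433
G01 X133.2537 Y122.1140
G01 X184.9693 Y52.4188
G01 X200.6557 Y141.6634
G00 X214.6210 Y44.1127
M3 S783
G01 X204.6648 Y44.6197 F911
G01 X174.4594 Y65.3339
G01 X134.7134 Y97.2356
G01 X96.1351 Y131.3049
G01 X69.4331 Y158.5218
G01 X65.3157 Y169.8665
G00 X66.2304 Y138.4040
M3 S783
G01 X79.6076 Y148.5736 F911
G01 X94.0038 Y156.2474
G01 X109.4188 Y161.4253
G01 X125.8527 Y164.1074
G01 X143.3054 Y164.2936
G01 X161.7771 Y161.9840
M5
G00 X0.0000 Y0.0000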